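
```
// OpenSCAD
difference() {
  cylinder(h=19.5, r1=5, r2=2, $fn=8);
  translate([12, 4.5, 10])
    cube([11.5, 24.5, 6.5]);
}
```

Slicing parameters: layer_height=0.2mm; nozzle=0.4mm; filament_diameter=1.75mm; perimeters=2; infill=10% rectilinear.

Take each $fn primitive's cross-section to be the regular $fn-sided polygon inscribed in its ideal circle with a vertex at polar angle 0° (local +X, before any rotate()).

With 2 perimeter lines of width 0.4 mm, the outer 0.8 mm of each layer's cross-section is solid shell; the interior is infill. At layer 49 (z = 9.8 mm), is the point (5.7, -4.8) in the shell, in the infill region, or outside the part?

outside

At z = 9.8 mm: the cone: at t=0.503 of its height the radius interpolates to r₁+(r₂−r₁)t = 3.492, giving a regular 8-gon of that circumradius; the cube at (12, 4.5) is not intersected at this z (z outside [10, 16.5]); Subtracting the remaining from the first: none of the subtracted shapes is present at this height, so the cone is unchanged — 1 connected region. Overall, the cross-section is a single solid region. The nearest boundary edge runs (-0.00, -3.49)→(2.47, -2.47); distance from the point to it = 3.98 mm. The point is not inside any of the regions above, so it lies outside the cross-section (3.98 mm from the nearest boundary).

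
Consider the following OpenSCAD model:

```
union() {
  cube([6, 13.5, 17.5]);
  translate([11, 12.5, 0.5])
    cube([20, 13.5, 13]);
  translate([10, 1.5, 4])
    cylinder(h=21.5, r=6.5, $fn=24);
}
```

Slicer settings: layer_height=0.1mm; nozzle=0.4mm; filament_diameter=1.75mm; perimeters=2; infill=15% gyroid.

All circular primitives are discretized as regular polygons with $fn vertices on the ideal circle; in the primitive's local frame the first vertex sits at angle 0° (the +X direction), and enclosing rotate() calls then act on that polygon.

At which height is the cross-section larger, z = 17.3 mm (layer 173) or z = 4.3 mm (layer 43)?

layer 43 (z = 4.3 mm)

Layer 173 (z = 17.3): the cube is present — its section is the full 6×13.5 rectangle (area 81.00 mm²); the cube at (11, 12.5) is absent (z outside [0.5, 13.5]); the cylinder at (10, 1.5): section is a regular 24-gon, circumradius r=6.5 (area = (24/2)·6.500²·sin(360°/24) = 131.22 mm²); Taking the union: the regions partially overlap — summed areas 212.22 mm² minus the doubly-counted overlap 12.32 mm² gives 199.90 mm² — area = 199.90 mm². So its area = 199.90 mm². Layer 43 (z = 4.3): the cube is present — its section is the full 6×13.5 rectangle (area 81.00 mm²); the 20×13.5 cube at (11, 12.5) contributes its full rectangle (area 270.00 mm²); the r=6.5 cylinder at (10, 1.5) contributes a regular 24-gon of circumradius 6.5 (area = (24/2)·6.500²·sin(360°/24) = 131.22 mm²); Taking the union: the regions partially overlap — summed areas 482.22 mm² minus the doubly-counted overlap 12.32 mm² gives 469.90 mm² — area = 469.90 mm². So its area = 469.90 mm². Layer 43 is larger (469.90 vs 199.90 mm²).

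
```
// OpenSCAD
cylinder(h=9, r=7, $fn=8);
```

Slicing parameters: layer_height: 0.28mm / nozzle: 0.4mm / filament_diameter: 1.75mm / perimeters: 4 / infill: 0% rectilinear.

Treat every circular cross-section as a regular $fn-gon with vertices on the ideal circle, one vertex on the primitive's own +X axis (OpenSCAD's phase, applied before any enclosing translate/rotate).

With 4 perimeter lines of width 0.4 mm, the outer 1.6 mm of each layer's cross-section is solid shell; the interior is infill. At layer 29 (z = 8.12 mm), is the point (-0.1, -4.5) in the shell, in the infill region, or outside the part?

infill

At z = 8.12 mm: the cylinder: section is a regular 8-gon, circumradius r=7. Overall, the cross-section is a single solid region. The nearest boundary edge runs (-4.95, -4.95)→(-0.00, -7.00); distance from the point to it = 2.27 mm. The point is inside the cross-section and 2.27 mm from the nearest boundary — more than the 1.6 mm shell width (4 × 0.4), so it's in the infill interior.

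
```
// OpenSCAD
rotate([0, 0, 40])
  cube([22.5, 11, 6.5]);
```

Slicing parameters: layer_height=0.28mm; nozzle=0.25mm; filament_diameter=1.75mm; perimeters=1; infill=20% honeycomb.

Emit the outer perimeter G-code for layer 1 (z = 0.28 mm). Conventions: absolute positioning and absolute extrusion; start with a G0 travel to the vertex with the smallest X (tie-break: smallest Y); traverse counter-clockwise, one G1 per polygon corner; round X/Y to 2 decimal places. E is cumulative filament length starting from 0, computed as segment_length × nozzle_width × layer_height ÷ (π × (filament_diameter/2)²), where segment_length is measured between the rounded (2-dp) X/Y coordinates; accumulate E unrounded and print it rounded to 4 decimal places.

G0 X-7.07 Y8.43 Z0.28
G1 X0.00 Y0.00 E0.3202
G1 X17.24 Y14.46 E0.9750
G1 X10.17 Y22.89 E1.2952
G1 X-7.07 Y8.43 E1.9501

At z = 0.28 mm: the cube is present — its section is the full 22.5×11 rectangle; (whole slice rotated 40° about Z — lengths, areas and connectivity unchanged). The outline is a single polygon with 4 vertices. Extrusion per mm of travel: 0.25 × 0.28 / (π × 0.875²) = 0.029103. Accumulating E over each segment gives final E = 1.9501.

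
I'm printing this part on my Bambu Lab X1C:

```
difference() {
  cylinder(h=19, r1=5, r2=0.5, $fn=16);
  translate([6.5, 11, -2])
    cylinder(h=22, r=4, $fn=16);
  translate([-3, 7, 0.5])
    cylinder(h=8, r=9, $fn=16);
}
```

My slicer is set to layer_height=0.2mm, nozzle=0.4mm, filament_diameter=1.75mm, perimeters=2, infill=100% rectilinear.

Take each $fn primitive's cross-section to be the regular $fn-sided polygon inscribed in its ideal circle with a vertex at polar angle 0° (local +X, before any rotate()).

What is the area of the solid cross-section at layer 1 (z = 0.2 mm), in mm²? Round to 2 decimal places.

At z = 0.2 mm: the cone: at t=0.011 of its height the radius interpolates to r₁+(r₂−r₁)t = 4.953, giving a regular 16-gon of that circumradius (area = (16/2)·4.953²·sin(360°/16) = 75.09 mm²); the cylinder at (6.5, 11): section is a regular 16-gon, circumradius r=4 (area = (16/2)·4.000²·sin(360°/16) = 48.98 mm²); the cylinder at (-3, 7) is absent (z outside [0.5, 8.5]); Subtracting the remaining from the first: starting from the cone (75.09 mm²), the r=4 cylinder at (6.5, 11) misses the remaining region (no effect) — area = 75.09 mm². Overall, the cross-section is a single solid region. Net area = 75.09 mm².

75.09 mm²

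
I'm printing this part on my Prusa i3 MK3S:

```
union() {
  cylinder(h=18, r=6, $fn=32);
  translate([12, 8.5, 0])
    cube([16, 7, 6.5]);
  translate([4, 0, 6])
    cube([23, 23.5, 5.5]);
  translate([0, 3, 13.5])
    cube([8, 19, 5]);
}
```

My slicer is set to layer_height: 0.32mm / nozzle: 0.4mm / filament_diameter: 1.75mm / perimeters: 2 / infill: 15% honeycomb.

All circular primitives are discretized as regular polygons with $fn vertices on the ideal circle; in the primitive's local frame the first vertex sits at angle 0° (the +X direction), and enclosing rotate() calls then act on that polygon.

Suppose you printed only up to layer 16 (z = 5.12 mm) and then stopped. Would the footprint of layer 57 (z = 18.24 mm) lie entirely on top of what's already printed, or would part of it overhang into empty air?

Compare the two slices. At z = 5.12: the cylinder: section is a regular 32-gon, circumradius r=6 (area = (32/2)·6.000²·sin(360°/32) = 112.37 mm²); the cube at (12, 8.5) (footprint 16×7) is included at this height (area 112.00 mm²); the cube at (4, 0) does not reach this height (z outside [6, 11.5]); the cube at (0, 3) does not reach this height (z outside [13.5, 18.5]); Taking the union: the 2 present regions are separate (no shared area or edge), so areas and boundary lengths simply add and each stays a separate island — area = 224.37 mm². At z = 18.24: the cylinder is absent (z outside [0, 18]); the cube at (12, 8.5) does not reach this height (z outside [0, 6.5]); the cube at (4, 0) does not reach this height (z outside [6, 11.5]); the cube at (0, 3) is present — its section is the full 8×19 rectangle (area 152.00 mm²); Taking the union: only the 8×19 cube at (0, 3) is present, so the union is just that shape — area = 152.00 mm². Checking containment: at z = 18.24 the cross-section extends beyond the z = 5.12 cross-section by about 141.06 mm².

part overhangs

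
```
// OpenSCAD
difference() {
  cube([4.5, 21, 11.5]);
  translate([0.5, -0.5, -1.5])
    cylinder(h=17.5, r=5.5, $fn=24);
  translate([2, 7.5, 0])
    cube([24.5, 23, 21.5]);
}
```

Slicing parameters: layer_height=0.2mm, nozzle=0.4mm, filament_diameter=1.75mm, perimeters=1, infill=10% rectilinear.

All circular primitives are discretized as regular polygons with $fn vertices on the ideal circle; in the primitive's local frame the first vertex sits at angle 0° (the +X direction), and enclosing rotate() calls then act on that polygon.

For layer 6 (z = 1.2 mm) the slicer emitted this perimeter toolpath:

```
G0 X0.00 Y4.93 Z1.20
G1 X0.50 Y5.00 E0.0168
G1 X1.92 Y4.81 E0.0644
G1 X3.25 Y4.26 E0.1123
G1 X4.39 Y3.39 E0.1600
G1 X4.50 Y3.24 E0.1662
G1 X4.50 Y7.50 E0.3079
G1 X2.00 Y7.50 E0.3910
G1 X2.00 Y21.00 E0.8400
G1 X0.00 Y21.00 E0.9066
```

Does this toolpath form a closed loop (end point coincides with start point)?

no

Start point (G0): (0.00, 4.93). End point (last G1): the path does not return to the start — open.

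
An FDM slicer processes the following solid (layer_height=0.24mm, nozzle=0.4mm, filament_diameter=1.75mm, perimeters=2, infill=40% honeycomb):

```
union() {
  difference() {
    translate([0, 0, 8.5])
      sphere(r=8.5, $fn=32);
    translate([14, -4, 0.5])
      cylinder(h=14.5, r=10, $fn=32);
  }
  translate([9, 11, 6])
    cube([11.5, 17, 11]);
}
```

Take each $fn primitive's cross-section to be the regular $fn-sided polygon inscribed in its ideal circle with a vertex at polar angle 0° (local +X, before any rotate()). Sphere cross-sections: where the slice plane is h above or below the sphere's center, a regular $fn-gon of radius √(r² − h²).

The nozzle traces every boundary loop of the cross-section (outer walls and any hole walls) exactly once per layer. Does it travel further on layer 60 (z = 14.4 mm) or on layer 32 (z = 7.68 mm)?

Layer 60 (z = 14.4): the r=8.5 sphere contributes a regular 32-gon of circumradius √(8.5²−5.9²) = 6.119 (perimeter = 2·32·6.119·sin(180°/32) = 38.38 mm); the r=10 cylinder at (14, -4) gives a regular 32-gon of circumradius 10 (constant along its height) (perimeter = 2·32·10.000·sin(180°/32) = 62.73 mm); After the difference (first − rest): starting from the r=8.5 sphere, the r=10 cylinder at (14, -4) partially overlaps it — only the 6.68 mm² overlap (of its 312.14 mm²) is removed, clipping the outline — boundary = 38.14 mm; the 11.5×17 cube at (9, 11) contributes its full rectangle (perimeter 57.00 mm); Merging all regions: the 2 present regions are separate (no shared area or edge), so areas and boundary lengths simply add and each stays a separate island — boundary = 95.14 mm. So its perimeter = 95.14 mm. Layer 32 (z = 7.68): the r=8.5 sphere slices to a regular 32-gon of circumradius 8.460 (√(r²−h²) with h=0.82 from center) (perimeter = 2·32·8.460·sin(180°/32) = 53.07 mm); the cylinder at (14, -4): section is a regular 32-gon, circumradius r=10 (perimeter = 2·32·10.000·sin(180°/32) = 62.73 mm); After the difference (first − rest): starting from the r=8.5 sphere, the r=10 cylinder at (14, -4) partially overlaps it — only the 29.34 mm² overlap (of its 312.14 mm²) is removed, clipping the outline — boundary = 52.74 mm; the 11.5×17 cube at (9, 11) contributes its full rectangle (perimeter 57.00 mm); Merging all regions: the 2 present regions are separate (no shared area or edge), so areas and boundary lengths simply add and each stays a separate island — boundary = 109.74 mm. So its perimeter = 109.74 mm. Layer 32 is larger (109.74 vs 95.14 mm).

layer 32 (z = 7.68 mm)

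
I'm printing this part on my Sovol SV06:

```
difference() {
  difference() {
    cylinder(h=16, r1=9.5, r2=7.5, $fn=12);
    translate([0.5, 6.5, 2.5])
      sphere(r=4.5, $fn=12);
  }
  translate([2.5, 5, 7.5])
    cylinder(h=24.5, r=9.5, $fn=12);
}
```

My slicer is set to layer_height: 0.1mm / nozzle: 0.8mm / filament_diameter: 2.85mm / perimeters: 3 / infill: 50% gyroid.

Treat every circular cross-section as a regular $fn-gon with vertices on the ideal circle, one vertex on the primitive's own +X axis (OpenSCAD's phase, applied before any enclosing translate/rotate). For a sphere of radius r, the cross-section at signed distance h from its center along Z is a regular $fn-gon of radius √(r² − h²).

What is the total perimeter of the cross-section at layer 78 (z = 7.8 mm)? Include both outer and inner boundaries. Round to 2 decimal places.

At z = 7.8 mm: the cone contributes a regular 12-gon of circumradius 8.525 (interpolated between r1=9.5 and r2=7.5 at t=0.487) (perimeter = 2·12·8.525·sin(180°/12) = 52.95 mm); the sphere at (0.5, 6.5) does not reach this height (|z−center|=5.300 > r=4.5); Subtracting the remaining from the first: none of the subtracted shapes is present at this height, so the cone is unchanged — boundary = 52.95 mm; the r=9.5 cylinder at (2.5, 5) gives a regular 12-gon of circumradius 9.5 (constant along its height) (perimeter = 2·12·9.500·sin(180°/12) = 59.01 mm); Taking the first minus the rest: starting from that combined region, the r=9.5 cylinder at (2.5, 5) partially overlaps it — only the 146.03 mm² overlap (of its 270.75 mm²) is removed, clipping the outline — boundary = 48.95 mm. Overall, the cross-section is a single solid region. Total boundary length (outer) = 48.95 mm.

48.95 mm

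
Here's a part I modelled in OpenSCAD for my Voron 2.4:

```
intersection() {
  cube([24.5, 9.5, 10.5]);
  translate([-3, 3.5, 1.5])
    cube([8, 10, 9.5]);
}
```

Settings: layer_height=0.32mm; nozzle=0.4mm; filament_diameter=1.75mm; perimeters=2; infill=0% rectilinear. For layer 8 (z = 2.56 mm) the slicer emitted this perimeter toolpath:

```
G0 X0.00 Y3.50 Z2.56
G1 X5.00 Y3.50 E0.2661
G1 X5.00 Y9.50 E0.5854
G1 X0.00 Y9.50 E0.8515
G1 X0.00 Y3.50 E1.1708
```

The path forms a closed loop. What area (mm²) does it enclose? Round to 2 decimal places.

Apply the shoelace formula to the sequence of (X, Y) vertices; enclosed area = 30.00 mm².

30.00 mm²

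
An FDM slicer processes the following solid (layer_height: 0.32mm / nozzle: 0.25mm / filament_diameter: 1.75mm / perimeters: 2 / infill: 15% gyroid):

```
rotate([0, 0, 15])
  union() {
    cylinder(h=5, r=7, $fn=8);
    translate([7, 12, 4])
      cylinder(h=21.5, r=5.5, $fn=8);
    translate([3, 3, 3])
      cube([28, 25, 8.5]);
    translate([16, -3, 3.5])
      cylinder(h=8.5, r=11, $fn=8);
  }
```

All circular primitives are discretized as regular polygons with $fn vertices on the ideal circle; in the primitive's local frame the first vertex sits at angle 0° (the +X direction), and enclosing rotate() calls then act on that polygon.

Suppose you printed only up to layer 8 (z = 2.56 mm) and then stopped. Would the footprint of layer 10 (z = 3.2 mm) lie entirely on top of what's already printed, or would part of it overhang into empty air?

part overhangs

Compare the two slices. At z = 2.56: the r=7 cylinder gives a regular 8-gon of circumradius 7 (constant along its height) (area = (8/2)·7.000²·sin(360°/8) = 138.59 mm²); the cylinder at (7, 12) is absent (z outside [4, 25.5]); the cube at (3, 3) does not reach this height (z outside [3, 11.5]); the cylinder at (16, -3) does not reach this height (z outside [3.5, 12]); Taking the union: only the r=7 cylinder is present, so the union is just that shape — area = 138.59 mm²; (rotated 15° about Z; rotation is an isometry so areas/perimeters/island counts are preserved). At z = 3.2: the cylinder: section is a regular 8-gon, circumradius r=7 (area = (8/2)·7.000²·sin(360°/8) = 138.59 mm²); the cylinder at (7, 12) does not reach this height (z outside [4, 25.5]); the cube at (3, 3) is present — its section is the full 28×25 rectangle (area 700.00 mm²); the cylinder at (16, -3) is not intersected at this z (z outside [3.5, 12]); Taking the union: the regions partially overlap — summed areas 838.59 mm² minus the doubly-counted overlap 5.38 mm² gives 833.22 mm² — area = 833.22 mm²; (whole slice rotated 15° about Z — lengths, areas and connectivity unchanged). Checking containment: at z = 3.2 the cross-section extends beyond the z = 2.56 cross-section by about 694.62 mm².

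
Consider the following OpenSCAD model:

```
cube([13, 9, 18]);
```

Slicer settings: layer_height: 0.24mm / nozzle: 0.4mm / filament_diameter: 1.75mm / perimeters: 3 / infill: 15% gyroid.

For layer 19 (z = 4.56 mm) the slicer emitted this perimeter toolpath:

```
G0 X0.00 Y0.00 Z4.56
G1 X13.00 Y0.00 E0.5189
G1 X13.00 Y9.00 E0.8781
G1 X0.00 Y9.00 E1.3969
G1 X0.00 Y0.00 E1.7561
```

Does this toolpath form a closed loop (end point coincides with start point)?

yes

Start point (G0): (0.00, 0.00). End point (last G1): the path returns to the start — closed.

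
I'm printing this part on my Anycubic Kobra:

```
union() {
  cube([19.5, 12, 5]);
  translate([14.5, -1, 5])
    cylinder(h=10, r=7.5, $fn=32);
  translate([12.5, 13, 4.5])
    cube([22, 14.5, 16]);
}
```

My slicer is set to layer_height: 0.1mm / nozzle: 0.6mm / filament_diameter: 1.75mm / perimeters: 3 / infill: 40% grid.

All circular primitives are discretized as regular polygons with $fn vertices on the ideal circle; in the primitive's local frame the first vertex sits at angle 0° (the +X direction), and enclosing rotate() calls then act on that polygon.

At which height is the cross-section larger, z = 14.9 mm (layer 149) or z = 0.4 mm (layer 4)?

layer 149 (z = 14.9 mm)

Layer 149 (z = 14.9): the cube is not intersected at this z (z outside [0, 5]); the r=7.5 cylinder at (14.5, -1) gives a regular 32-gon of circumradius 7.5 (constant along its height) (area = (32/2)·7.500²·sin(360°/32) = 175.58 mm²); the 22×14.5 cube at (12.5, 13) contributes its full rectangle (area 319.00 mm²); Combining (union): the 2 present regions are separate (no shared area or edge), so areas and boundary lengths simply add and each stays a separate island — area = 494.58 mm². So its area = 494.58 mm². Layer 4 (z = 0.4): the 19.5×12 cube contributes its full rectangle (area 234.00 mm²); the cylinder at (14.5, -1) is absent (z outside [5, 15]); the cube at (12.5, 13) is not intersected at this z (z outside [4.5, 20.5]); Combining (union): only the 19.5×12 cube is present, so the union is just that shape — area = 234.00 mm². So its area = 234.00 mm². Layer 149 is larger (494.58 vs 234.00 mm²).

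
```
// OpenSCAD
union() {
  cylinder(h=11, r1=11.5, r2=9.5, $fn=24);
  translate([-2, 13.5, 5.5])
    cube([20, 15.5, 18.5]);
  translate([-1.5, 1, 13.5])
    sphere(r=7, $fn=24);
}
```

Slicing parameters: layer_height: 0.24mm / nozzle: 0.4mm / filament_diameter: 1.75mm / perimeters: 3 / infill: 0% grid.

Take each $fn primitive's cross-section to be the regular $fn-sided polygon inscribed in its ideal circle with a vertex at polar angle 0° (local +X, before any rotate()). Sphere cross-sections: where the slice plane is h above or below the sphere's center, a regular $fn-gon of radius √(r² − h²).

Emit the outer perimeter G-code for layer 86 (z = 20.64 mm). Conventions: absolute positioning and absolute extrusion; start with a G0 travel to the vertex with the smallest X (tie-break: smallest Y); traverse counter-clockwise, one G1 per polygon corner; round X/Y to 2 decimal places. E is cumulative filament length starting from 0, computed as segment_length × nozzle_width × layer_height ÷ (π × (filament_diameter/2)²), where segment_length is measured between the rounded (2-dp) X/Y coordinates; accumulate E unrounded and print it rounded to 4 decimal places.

At z = 20.64 mm: the cone is not intersected at this z (z outside [0, 11]); the cube at (-2, 13.5) is present — its section is the full 20×15.5 rectangle; the sphere at (-1.5, 1) does not reach this height (|z−center|=7.140 > r=7); Taking the union: only the 20×15.5 cube at (-2, 13.5) is present, so the union is just that shape — 1 connected region. The outline is a single polygon with 4 vertices. Extrusion per mm of travel: 0.4 × 0.24 / (π × 0.875²) = 0.039912. Accumulating E over each segment gives final E = 2.8338.

G0 X-2.00 Y13.50 Z20.64
G1 X18.00 Y13.50 E0.7982
G1 X18.00 Y29.00 E1.4169
G1 X-2.00 Y29.00 E2.2151
G1 X-2.00 Y13.50 E2.8338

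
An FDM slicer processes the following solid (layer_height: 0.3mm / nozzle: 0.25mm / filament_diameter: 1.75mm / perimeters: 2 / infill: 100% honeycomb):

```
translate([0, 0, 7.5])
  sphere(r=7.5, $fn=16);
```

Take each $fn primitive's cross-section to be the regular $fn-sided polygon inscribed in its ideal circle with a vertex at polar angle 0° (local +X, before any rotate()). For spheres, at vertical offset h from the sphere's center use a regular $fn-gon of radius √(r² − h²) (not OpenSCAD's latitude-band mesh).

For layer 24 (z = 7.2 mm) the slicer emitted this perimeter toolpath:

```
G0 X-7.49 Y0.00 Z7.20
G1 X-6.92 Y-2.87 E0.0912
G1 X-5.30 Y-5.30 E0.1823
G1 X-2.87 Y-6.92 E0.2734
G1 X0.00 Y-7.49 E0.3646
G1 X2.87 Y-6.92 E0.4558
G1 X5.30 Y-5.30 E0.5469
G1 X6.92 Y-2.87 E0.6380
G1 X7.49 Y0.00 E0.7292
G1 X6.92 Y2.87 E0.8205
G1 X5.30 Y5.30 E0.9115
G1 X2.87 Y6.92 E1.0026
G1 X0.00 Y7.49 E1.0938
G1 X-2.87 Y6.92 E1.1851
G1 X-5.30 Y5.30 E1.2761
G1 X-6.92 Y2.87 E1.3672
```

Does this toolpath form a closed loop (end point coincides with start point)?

no

Start point (G0): (-7.49, 0.00). End point (last G1): the path does not return to the start — open.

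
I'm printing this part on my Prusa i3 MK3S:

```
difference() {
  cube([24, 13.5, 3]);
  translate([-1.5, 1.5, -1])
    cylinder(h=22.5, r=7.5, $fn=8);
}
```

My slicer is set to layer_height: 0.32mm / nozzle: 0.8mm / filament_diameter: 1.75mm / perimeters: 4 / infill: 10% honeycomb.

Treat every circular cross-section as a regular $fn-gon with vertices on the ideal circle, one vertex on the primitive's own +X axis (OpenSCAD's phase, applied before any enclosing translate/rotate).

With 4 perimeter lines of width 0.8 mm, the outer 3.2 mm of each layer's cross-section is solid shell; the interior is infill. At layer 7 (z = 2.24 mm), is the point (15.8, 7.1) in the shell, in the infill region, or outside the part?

At z = 2.24 mm: the cube (footprint 24×13.5) is included at this height; the r=7.5 cylinder at (-1.5, 1.5) contributes a regular 8-gon of circumradius 7.5; Subtracting the remaining from the first: starting from the 24×13.5 cube, the r=7.5 cylinder at (-1.5, 1.5) partially overlaps it — only the 37.52 mm² overlap (of its 159.10 mm²) is removed, clipping the outline — 1 connected region. Overall, the cross-section is a single solid region. The nearest boundary edge runs (0.00, 13.50)→(24.00, 13.50); distance from the point to it = 6.40 mm. The point is inside the cross-section and 6.40 mm from the nearest boundary — more than the 3.2 mm shell width (4 × 0.8), so it's in the infill interior.

infill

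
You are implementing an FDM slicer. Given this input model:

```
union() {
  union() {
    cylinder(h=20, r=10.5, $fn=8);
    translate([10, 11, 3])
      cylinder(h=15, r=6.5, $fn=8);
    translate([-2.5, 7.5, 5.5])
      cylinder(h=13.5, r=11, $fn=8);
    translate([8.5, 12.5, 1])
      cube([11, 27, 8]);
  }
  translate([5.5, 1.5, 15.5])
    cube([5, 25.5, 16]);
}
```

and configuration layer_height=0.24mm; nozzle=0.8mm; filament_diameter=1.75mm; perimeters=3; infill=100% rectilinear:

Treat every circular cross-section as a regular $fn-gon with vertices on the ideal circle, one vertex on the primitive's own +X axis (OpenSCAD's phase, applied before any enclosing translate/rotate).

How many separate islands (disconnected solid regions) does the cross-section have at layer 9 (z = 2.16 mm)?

At z = 2.16 mm: the cylinder: section is a regular 8-gon, circumradius r=10.5; the cylinder at (10, 11) is absent (z outside [3, 18]); the cylinder at (-2.5, 7.5) does not reach this height (z outside [5.5, 19]); the cube at (8.5, 12.5) is present — its section is the full 11×27 rectangle; Combining (union): the 2 present regions are separate (no shared area or edge), so areas and boundary lengths simply add and each stays a separate island — 2 connected regions; the cube at (5.5, 1.5) does not reach this height (z outside [15.5, 31.5]); Taking the union: only the result so far is present, so the union is just that shape — 2 connected regions. Overall, the cross-section has 2 separate islands. Island count = 2.

2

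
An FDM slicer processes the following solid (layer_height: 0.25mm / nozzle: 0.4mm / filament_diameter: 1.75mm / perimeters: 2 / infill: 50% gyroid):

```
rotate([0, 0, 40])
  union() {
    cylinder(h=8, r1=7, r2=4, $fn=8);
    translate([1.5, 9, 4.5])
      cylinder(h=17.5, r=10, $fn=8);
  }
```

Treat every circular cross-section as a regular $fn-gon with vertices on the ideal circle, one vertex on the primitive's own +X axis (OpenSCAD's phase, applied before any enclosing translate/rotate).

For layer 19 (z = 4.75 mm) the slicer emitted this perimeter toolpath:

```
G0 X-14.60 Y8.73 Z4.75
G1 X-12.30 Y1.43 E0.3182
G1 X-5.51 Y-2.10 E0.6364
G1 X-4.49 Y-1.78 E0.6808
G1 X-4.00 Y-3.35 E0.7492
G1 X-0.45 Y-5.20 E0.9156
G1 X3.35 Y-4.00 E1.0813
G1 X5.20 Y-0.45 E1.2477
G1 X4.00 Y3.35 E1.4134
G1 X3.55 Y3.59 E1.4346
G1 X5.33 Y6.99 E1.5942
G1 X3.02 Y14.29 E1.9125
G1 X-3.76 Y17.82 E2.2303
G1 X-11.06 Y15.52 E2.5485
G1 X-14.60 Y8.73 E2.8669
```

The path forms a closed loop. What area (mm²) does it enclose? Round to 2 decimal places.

322.53 mm²

Apply the shoelace formula to the sequence of (X, Y) vertices; enclosed area = 322.53 mm².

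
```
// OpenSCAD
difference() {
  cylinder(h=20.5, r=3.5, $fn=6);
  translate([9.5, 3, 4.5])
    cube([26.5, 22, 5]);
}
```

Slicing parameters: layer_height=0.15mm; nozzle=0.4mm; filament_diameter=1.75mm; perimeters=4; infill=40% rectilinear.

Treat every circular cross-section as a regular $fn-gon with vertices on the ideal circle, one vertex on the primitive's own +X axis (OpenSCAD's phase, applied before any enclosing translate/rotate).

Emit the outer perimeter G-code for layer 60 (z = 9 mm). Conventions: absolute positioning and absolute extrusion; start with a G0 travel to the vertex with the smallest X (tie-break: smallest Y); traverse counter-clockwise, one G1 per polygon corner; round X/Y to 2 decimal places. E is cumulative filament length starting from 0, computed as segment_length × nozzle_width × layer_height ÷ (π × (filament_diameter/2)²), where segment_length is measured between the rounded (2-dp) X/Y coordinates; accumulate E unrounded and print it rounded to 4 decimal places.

At z = 9 mm: the cylinder: section is a regular 6-gon, circumradius r=3.5; the cube at (9.5, 3) is present — its section is the full 26.5×22 rectangle; Taking the first minus the rest: starting from the r=3.5 cylinder, the 26.5×22 cube at (9.5, 3) misses the remaining region (no effect) — 1 connected region. The outline is a single polygon with 6 vertices. Extrusion per mm of travel: 0.4 × 0.15 / (π × 0.875²) = 0.024945. Accumulating E over each segment gives final E = 0.5238.

G0 X-3.50 Y0.00 Z9.00
G1 X-1.75 Y-3.03 E0.0873
G1 X1.75 Y-3.03 E0.1746
G1 X3.50 Y0.00 E0.2619
G1 X1.75 Y3.03 E0.3492
G1 X-1.75 Y3.03 E0.4365
G1 X-3.50 Y0.00 E0.5238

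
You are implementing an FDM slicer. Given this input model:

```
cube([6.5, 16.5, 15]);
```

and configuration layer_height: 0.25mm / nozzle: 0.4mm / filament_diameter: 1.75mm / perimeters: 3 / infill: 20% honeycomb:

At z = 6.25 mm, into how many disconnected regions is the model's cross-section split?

1

At z = 6.25 mm: the cube (footprint 6.5×16.5) is included at this height. The result has 1 disconnected region.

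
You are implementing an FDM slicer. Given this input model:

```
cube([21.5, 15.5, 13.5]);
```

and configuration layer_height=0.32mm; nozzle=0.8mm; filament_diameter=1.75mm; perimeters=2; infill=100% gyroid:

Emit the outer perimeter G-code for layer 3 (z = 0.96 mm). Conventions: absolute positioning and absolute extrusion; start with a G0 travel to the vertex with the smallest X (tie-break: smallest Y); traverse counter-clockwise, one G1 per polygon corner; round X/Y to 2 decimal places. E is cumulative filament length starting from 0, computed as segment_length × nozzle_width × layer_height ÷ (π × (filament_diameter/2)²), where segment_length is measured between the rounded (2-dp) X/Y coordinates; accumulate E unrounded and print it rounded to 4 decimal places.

G0 X0.00 Y0.00 Z0.96
G1 X21.50 Y0.00 E2.2883
G1 X21.50 Y15.50 E3.9380
G1 X0.00 Y15.50 E6.2263
G1 X0.00 Y0.00 E7.8760

At z = 0.96 mm: the cube (footprint 21.5×15.5) is included at this height. The outline is a single polygon with 4 vertices. Extrusion per mm of travel: 0.8 × 0.32 / (π × 0.875²) = 0.106432. Accumulating E over each segment gives final E = 7.8760.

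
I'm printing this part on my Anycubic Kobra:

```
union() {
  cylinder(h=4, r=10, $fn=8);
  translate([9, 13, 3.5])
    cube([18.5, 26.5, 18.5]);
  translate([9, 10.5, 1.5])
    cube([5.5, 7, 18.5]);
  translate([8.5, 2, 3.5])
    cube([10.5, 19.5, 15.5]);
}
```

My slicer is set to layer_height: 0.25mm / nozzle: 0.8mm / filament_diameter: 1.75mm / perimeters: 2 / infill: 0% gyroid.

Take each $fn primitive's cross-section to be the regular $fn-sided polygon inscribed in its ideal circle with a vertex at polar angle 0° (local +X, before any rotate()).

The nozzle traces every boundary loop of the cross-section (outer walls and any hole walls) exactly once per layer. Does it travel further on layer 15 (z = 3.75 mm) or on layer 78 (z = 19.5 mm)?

Layer 15 (z = 3.75): the r=10 cylinder gives a regular 8-gon of circumradius 10 (constant along its height) (perimeter = 2·8·10.000·sin(180°/8) = 61.23 mm); the cube at (9, 13) (footprint 18.5×26.5) is included at this height (perimeter 90.00 mm); the cube at (9, 10.5) is present — its section is the full 5.5×7 rectangle (perimeter 25.00 mm); the 10.5×19.5 cube at (8.5, 2) contributes its full rectangle (perimeter 60.00 mm); Merging all regions: the regions partially overlap (shared area 124.04 mm²), so the edge portions inside another operand are dropped and the merged outline is re-measured after clipping — boundary = 170.18 mm. So its perimeter = 170.18 mm. Layer 78 (z = 19.5): the cylinder does not reach this height (z outside [0, 4]); the cube at (9, 13) (footprint 18.5×26.5) is included at this height (perimeter 90.00 mm); the cube at (9, 10.5) (footprint 5.5×7) is included at this height (perimeter 25.00 mm); the cube at (8.5, 2) is not intersected at this z (z outside [3.5, 19]); Merging all regions: the regions partially overlap (shared area 24.75 mm²), so the edge portions inside another operand are dropped and the merged outline is re-measured after clipping — boundary = 95.00 mm. So its perimeter = 95.00 mm. Layer 15 is larger (170.18 vs 95.00 mm).

layer 15 (z = 3.75 mm)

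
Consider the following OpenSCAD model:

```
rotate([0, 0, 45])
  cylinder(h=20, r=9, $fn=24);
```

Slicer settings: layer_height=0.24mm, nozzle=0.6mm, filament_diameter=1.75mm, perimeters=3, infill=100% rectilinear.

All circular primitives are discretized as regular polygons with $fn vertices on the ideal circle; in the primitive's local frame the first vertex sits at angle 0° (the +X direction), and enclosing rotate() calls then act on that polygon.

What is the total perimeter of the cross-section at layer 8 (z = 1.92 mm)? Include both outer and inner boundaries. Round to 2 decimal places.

At z = 1.92 mm: the r=9 cylinder contributes a regular 24-gon of circumradius 9 (perimeter = 2·24·9.000·sin(180°/24) = 56.39 mm); (rotated 45° about Z; rotation is an isometry so areas/perimeters/island counts are preserved). Overall, the cross-section is a single solid region. Total boundary length (outer) = 56.39 mm.

56.39 mm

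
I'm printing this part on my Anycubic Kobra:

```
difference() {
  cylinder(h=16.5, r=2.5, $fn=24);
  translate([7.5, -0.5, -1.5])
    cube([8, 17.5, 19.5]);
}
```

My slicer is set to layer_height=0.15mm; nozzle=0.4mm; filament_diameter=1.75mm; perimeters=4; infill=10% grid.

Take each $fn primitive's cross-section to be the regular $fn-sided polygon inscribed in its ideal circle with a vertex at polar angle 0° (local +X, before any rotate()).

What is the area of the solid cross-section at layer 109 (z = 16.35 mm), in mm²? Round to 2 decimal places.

At z = 16.35 mm: the cylinder: section is a regular 24-gon, circumradius r=2.5 (area = (24/2)·2.500²·sin(360°/24) = 19.41 mm²); the cube at (7.5, -0.5) is present — its section is the full 8×17.5 rectangle (area 140.00 mm²); Taking the first minus the rest: starting from the r=2.5 cylinder (19.41 mm²), the 8×17.5 cube at (7.5, -0.5) misses the remaining region (no effect) — area = 19.41 mm². Overall, the cross-section is a single solid region. Net area = 19.41 mm².

19.41 mm²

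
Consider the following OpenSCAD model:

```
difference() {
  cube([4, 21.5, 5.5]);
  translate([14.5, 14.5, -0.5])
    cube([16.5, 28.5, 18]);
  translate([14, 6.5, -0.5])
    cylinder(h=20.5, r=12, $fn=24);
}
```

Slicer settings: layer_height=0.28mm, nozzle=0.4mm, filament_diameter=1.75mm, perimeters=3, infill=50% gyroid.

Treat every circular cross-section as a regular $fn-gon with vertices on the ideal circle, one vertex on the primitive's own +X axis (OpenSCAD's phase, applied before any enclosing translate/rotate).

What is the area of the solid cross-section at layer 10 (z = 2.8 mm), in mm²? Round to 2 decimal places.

At z = 2.8 mm: the cube is present — its section is the full 4×21.5 rectangle (area 86.00 mm²); the cube at (14.5, 14.5) is present — its section is the full 16.5×28.5 rectangle (area 470.25 mm²); the r=12 cylinder at (14, 6.5) contributes a regular 24-gon of circumradius 12 (area = (24/2)·12.000²·sin(360°/24) = 447.24 mm²); Taking the first minus the rest: starting from the 4×21.5 cube (86.00 mm²), the 16.5×28.5 cube at (14.5, 14.5) misses the remaining region (no effect); the r=12 cylinder at (14, 6.5) partially overlaps it — only the 17.09 mm² overlap (of its 447.24 mm²) is removed, clipping the outline — area = 68.91 mm². Overall, the cross-section is a single solid region. Net area = 68.91 mm².

68.91 mm²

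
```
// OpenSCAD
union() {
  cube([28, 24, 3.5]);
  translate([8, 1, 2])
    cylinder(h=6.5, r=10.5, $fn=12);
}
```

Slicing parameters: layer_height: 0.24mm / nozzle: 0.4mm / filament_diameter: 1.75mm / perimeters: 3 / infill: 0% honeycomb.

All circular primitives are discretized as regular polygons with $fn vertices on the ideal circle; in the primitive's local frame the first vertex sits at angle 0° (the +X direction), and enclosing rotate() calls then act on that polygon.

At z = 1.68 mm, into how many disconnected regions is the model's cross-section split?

1

At z = 1.68 mm: the cube (footprint 28×24) is included at this height; the cylinder at (8, 1) is not intersected at this z (z outside [2, 8.5]); Merging all regions: only the 28×24 cube is present, so the union is just that shape — 1 connected region. The result has 1 disconnected region.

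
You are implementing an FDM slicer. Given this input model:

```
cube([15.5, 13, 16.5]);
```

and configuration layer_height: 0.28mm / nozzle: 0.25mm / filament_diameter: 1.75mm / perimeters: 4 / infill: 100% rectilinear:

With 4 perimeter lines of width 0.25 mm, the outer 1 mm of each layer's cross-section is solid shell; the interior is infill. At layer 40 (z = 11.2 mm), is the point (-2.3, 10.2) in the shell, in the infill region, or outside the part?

outside

At z = 11.2 mm: the 15.5×13 cube contributes its full rectangle. Overall, the cross-section is a single solid region. The nearest boundary edge runs (0.00, 13.00)→(0.00, 0.00); distance from the point to it = 2.30 mm. The point is not inside any of the regions above, so it lies outside the cross-section (2.30 mm from the nearest boundary).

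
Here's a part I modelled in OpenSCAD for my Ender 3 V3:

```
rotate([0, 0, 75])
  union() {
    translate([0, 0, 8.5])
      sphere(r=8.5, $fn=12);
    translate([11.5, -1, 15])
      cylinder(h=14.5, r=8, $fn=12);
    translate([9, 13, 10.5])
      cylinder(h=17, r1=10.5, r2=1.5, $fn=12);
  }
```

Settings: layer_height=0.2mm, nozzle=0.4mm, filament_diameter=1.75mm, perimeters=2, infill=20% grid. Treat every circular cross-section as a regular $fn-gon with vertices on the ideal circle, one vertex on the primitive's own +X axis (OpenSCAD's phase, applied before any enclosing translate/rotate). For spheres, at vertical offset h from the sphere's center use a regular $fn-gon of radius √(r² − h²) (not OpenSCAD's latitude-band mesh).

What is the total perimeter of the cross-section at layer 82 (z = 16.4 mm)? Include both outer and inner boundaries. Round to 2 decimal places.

104.50 mm

At z = 16.4 mm: the sphere: section is a regular 12-gon, circumradius = √(r²−h²) = √(8.5²−7.9²) = 3.137 (perimeter = 2·12·3.137·sin(180°/12) = 19.49 mm); the cylinder at (11.5, -1): section is a regular 12-gon, circumradius r=8 (perimeter = 2·12·8.000·sin(180°/12) = 49.69 mm); the cone at (9, 13) contributes a regular 12-gon of circumradius 7.376 (interpolated between r1=10.5 and r2=1.5 at t=0.347) (perimeter = 2·12·7.376·sin(180°/12) = 45.82 mm); Taking the union: the regions partially overlap (shared area 2.70 mm²), so the edge portions inside another operand are dropped and the merged outline is re-measured after clipping — boundary = 104.50 mm; (whole slice rotated 75° about Z — lengths, areas and connectivity unchanged). Overall, the cross-section has 2 separate islands. Total boundary length (outer) = 104.50 mm.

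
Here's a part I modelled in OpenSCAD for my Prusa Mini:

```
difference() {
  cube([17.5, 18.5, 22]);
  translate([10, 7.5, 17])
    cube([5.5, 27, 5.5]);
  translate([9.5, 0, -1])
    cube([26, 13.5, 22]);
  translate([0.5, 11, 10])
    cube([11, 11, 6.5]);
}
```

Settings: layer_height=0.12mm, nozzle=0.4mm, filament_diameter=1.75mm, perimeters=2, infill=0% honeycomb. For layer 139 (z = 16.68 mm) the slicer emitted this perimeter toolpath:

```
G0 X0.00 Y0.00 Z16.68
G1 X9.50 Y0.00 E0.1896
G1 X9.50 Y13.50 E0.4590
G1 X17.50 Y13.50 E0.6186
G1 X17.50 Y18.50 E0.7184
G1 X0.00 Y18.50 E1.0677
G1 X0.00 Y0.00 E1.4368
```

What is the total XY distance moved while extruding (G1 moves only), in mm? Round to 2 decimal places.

72.00 mm

Sum the Euclidean lengths of each G1 segment: total = 72.00 mm.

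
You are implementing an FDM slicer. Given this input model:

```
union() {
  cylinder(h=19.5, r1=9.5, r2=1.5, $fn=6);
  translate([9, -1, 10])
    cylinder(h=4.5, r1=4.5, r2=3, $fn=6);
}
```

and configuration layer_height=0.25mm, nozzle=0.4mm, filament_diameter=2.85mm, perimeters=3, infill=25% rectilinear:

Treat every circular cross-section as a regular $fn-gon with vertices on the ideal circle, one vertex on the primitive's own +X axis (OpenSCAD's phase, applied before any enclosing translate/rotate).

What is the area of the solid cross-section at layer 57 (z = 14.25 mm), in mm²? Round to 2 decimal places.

59.39 mm²

At z = 14.25 mm: the cone (r1=9.5→r2=1.5) has section circumradius 3.654 here — a regular 6-gon (area = (6/2)·3.654²·sin(360°/6) = 34.69 mm²); the cone at (9, -1) (r1=4.5→r2=3) has section circumradius 3.083 here — a regular 6-gon (area = (6/2)·3.083²·sin(360°/6) = 24.70 mm²); Merging all regions: the 2 present regions are separate (no shared area or edge), so areas and boundary lengths simply add and each stays a separate island — area = 59.39 mm². Overall, the cross-section has 2 separate islands. Net area = 59.39 mm².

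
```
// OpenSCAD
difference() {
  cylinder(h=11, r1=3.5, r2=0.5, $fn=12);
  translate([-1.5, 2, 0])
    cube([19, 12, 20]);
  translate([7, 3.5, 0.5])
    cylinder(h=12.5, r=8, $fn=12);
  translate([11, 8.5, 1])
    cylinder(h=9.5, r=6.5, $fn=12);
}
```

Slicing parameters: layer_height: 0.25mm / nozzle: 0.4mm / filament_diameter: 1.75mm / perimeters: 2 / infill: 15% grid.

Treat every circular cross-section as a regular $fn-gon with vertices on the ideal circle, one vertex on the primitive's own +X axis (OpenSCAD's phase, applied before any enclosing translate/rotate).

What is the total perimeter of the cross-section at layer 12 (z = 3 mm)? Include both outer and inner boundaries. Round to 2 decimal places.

14.34 mm

At z = 3 mm: the cone: at t=0.273 of its height the radius interpolates to r₁+(r₂−r₁)t = 2.682, giving a regular 12-gon of that circumradius (perimeter = 2·12·2.682·sin(180°/12) = 16.66 mm); the 19×12 cube at (-1.5, 2) contributes its full rectangle (perimeter 62.00 mm); the r=8 cylinder at (7, 3.5) gives a regular 12-gon of circumradius 8 (constant along its height) (perimeter = 2·12·8.000·sin(180°/12) = 49.69 mm); the r=6.5 cylinder at (11, 8.5) contributes a regular 12-gon of circumradius 6.5 (perimeter = 2·12·6.500·sin(180°/12) = 40.38 mm); Taking the first minus the rest: starting from the cone, the 19×12 cube at (-1.5, 2) partially overlaps it — only the 1.44 mm² overlap (of its 228.00 mm²) is removed, clipping the outline; the r=8 cylinder at (7, 3.5) partially overlaps it — only the 8.76 mm² overlap (of its 192.00 mm²) is removed, clipping the outline; the r=6.5 cylinder at (11, 8.5) misses the remaining region (no effect) — boundary = 14.34 mm. Overall, the cross-section is a single solid region. Total boundary length (outer) = 14.34 mm.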